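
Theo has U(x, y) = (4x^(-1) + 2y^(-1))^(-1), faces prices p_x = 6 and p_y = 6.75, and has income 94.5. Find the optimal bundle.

For CES with ρ = -1, MRS = (4/2)·(y/x)^2.
Tangency: set MRS = p_x/p_y = 6/6.75 = 8/9.
So (y/x)^2 = 4/9; taking the square root, y/x = 2/3, i.e. y = (2/3)·x.
Substitute into the budget 6·x + 6.75·y = 94.5: 10.5·x = 94.5, so x* = 9 and y* = (2/3)·9 = 6.

x* = 9, y* = 6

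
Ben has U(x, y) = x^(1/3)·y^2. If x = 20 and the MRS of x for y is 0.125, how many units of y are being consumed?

y = 15

MU_x = 1/3·x^(-2/3)·y^2 and MU_y = 2·x^(1/3)·y.
MRS = MU_x/MU_y = (1/6)·y/x.
Substitute x = 20: MRS = y/120. Setting y/120 = 0.125 gives y = 0.125·120 = 15.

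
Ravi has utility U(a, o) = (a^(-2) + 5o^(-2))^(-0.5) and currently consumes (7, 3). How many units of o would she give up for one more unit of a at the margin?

For CES with ρ = -2, MRS = (1/5)·(o/a)^3.
At (7, 3): MRS = 27/1715.
So at (7, 3) the consumer would give up 27/1715 units of o for one more unit of a.

MRS = 27/1715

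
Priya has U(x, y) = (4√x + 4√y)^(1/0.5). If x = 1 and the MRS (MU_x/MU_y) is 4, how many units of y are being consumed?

y = 16

For CES with ρ = 0.5, MRS = √(y/x).
Setting √(y/1) = 4 gives y/1 = 16 and y = 16.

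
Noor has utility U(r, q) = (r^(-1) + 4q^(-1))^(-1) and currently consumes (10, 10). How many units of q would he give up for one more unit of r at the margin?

MRS = 0.25

For CES with ρ = -1, MRS = (1/4)·(q/r)^2.
At (10, 10): MRS = 0.25.
The indifference curve has slope −0.25 at this bundle.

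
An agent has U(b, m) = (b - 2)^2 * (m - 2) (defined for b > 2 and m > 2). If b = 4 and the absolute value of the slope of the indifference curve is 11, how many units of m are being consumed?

m = 13

MU_b = 2·(b−2)·(m−2), MU_m = (b−2)^2.
MRS = (2/1)·(m−2)/(b−2).
Substitute b = 4: MRS = (m − 2)/1. Setting this equal to 11 gives m − 2 = 11·1 = 11, so m = 13.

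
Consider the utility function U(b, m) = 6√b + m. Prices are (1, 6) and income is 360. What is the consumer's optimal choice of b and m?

MU_b = 6/(2√b), MU_m = 1.
MRS = 6/(2√b) ÷ 1.
Tangency: set MRS = p_b/p_m = 1/6.
MRS depends only on b: 3/√b = 1/6 ⇒ √b = 3/(1/6) = 18 ⇒ b* = 324.
From the budget, 6·m = 360 − 1·324 = 36, so m* = 6.

b* = 324, m* = 6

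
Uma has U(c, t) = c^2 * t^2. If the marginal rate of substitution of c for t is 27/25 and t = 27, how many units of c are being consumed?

c = 25

MU_c = 2·c·t^2 and MU_t = 2·c^2·t.
MRS = MU_c/MU_t = t/c.
Substitute t = 27: MRS = 27/c. Setting 27/c = 27/25 gives c = 27/(27/25) = 25.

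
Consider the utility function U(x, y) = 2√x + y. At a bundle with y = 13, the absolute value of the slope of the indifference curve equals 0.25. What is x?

x = 16

MU_x = 2/(2√x), MU_y = 1.
MRS = 2/(2√x) ÷ 1.
MRS depends only on x: 1/√x = 0.25 ⇒ √x = 1/0.25 = 4 ⇒ x = 16.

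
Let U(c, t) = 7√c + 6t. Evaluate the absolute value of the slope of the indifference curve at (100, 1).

MRS = 7/120

MU_c = 7/(2√c), MU_t = 6.
MRS = 7/(2√c) ÷ 6.
At (100, 1): MRS = 7/120.
That is, one extra unit of c is worth 7/120 units of t at the margin.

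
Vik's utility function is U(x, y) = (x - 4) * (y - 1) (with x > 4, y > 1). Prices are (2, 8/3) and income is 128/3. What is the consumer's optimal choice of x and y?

MU_x = (y−1), MU_y = (x−4).
MRS = (y−1)/(x−4).
Tangency: set MRS = p_x/p_y = 2/(8/3) = 0.75.
So (y − 1)/(x − 4) = 0.75, i.e. (y − 1) = 0.75·(x − 4).
Rewrite the budget in excess-of-subsistence terms: 2·(x − 4) + (8/3)·(y − 1) = 128/3 − 2·4 − (8/3)·1 = 32.
Substituting, 4·(x − 4) = 32, so x − 4 = 8 and x* = 12.
Then y − 1 = 0.75·8 = 6, so y* = 7.

x* = 12, y* = 7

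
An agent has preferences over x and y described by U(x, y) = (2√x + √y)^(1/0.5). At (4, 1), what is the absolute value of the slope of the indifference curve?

For CES with ρ = 0.5, MRS = (2/1)·√(y/x).
At (4, 1): MRS = 1.
That is, one extra unit of x is worth 1 units of y at the margin.

MRS = 1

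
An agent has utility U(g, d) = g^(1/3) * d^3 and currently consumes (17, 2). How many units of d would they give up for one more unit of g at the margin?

MRS = 2/153

MU_g = 1/3·g^(-2/3)·d^3 and MU_d = 3·g^(1/3)·d^2.
MRS = MU_g/MU_d = (1/9)·d/g.
At (17, 2): MRS = 2/153.
The indifference curve has slope −2/153 at this bundle.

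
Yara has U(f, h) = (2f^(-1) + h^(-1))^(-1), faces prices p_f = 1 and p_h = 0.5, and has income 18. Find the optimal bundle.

For CES with ρ = -1, MRS = (2/1)·(h/f)^2.
Tangency: set MRS = p_f/p_h = 1/0.5 = 2.
So (h/f)^2 = 1; taking the square root, h/f = 1, i.e. h = f.
Substitute into the budget 1·f + 0.5·h = 18: 1.5·f = 18, so f* = 12 and h* = 12.

f* = 12, h* = 12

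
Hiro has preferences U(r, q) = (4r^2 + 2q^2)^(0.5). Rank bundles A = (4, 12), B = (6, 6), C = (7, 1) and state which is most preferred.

Bundle A

Evaluate utility at each bundle:
U(A) = 18.762.
U(B) = 14.697.
U(C) = 14.071.
Highest utility is A, so A ≻ B ≻ C.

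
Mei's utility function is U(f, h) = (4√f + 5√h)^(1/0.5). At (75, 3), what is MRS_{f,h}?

MRS = 4/25

For CES with ρ = 0.5, MRS = (4/5)·√(h/f).
At (75, 3): MRS = 4/25.
That is, one extra unit of f is worth 4/25 units of h at the margin.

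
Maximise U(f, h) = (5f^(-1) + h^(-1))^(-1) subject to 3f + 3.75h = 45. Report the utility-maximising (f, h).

f* = 10, h* = 4

For CES with ρ = -1, MRS = (5/1)·(h/f)^2.
Tangency: set MRS = p_f/p_h = 3/3.75 = 0.8.
So (h/f)^2 = 4/25; taking the square root, h/f = 0.4, i.e. h = 0.4·f.
Substitute into the budget 3·f + 3.75·h = 45: 4.5·f = 45, so f* = 10 and h* = 0.4·10 = 4.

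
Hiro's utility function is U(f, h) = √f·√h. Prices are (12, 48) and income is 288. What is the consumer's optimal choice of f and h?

f* = 12, h* = 3

MU_f = 0.5·f^(-0.5)·√h and MU_h = 0.5·√f·h^(-0.5).
MRS = MU_f/MU_h = h/f.
Tangency: set MRS = p_f/p_h = 12/48 = 0.25.
So h/f = 0.25, i.e. h = 0.25·f.
Substitute into the budget 12·f + 48·h = 288: 24·f = 288, so f* = 12.
Then h* = 0.25·12 = 3.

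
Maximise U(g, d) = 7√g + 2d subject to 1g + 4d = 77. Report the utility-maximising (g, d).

g* = 49, d* = 7

MU_g = 7/(2√g), MU_d = 2.
MRS = 7/(2√g) ÷ 2.
Tangency: set MRS = p_g/p_d = 1/4 = 0.25.
MRS depends only on g: 1.75/√g = 0.25 ⇒ √g = 1.75/0.25 = 7 ⇒ g* = 49.
From the budget, 4·d = 77 − 1·49 = 28, so d* = 7.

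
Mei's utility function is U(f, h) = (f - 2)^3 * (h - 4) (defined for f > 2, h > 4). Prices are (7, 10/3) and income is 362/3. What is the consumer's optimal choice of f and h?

MU_f = 3·(f−2)^2·(h−4), MU_h = (f−2)^3.
MRS = (3/1)·(h−4)/(f−2).
Tangency: set MRS = p_f/p_h = 7/(10/3) = 2.1.
So (3/1)·(h − 4)/(f − 2) = 2.1, i.e. (h − 4) = 0.7·(f − 2).
Rewrite the budget in excess-of-subsistence terms: 7·(f − 2) + (10/3)·(h − 4) = 362/3 − 7·2 − (10/3)·4 = 280/3.
Substituting, (28/3)·(f − 2) = 280/3, so f − 2 = 10 and f* = 12.
Then h − 4 = 0.7·10 = 7, so h* = 11.

f* = 12, h* = 11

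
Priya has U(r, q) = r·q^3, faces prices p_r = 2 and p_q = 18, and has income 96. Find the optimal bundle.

r* = 12, q* = 4

MU_r = q^3 and MU_q = 3·r·q^2.
MRS = MU_r/MU_q = (1/3)·q/r.
Tangency: set MRS = p_r/p_q = 2/18 = 1/9.
So (1/3)·q/r = 1/9, i.e. q = (1/3)·r.
Substitute into the budget 2·r + 18·q = 96: 8·r = 96, so r* = 12.
Then q* = (1/3)·12 = 4.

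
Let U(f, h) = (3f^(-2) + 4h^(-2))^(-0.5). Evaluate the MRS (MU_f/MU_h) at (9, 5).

MRS = 125/972

For CES with ρ = -2, MRS = (3/4)·(h/f)^3.
At (9, 5): MRS = 125/972.
That is, one extra unit of f is worth 125/972 units of h at the margin.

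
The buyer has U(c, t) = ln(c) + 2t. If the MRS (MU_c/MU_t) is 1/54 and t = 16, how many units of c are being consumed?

c = 27

MU_c = 1/c, MU_t = 2.
MRS = 1/c ÷ 2.
MRS depends only on c: 0.5/c = 1/54 ⇒ c = 0.5/(1/54) = 27.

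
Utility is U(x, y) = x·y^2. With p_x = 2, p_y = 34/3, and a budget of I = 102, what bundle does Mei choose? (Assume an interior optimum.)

MU_x = y^2 and MU_y = 2·x·y.
MRS = MU_x/MU_y = (1/2)·y/x.
Tangency: set MRS = p_x/p_y = 2/(34/3) = 3/17.
So (1/2)·y/x = 3/17, i.e. y = (6/17)·x.
Substitute into the budget 2·x + (34/3)·y = 102: 6·x = 102, so x* = 17.
Then y* = (6/17)·17 = 6.

x* = 17, y* = 6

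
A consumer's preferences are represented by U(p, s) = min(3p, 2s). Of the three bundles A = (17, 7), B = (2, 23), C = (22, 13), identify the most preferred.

Bundle C

Evaluate utility at each bundle:
U(A) = 14.
U(B) = 6.
U(C) = 26.
Highest utility is C, so C ≻ A ≻ B.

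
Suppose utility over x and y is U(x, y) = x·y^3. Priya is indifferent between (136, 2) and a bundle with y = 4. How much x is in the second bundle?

x = 17

U(136, 2) = 1088.
Set U(x, 4) = 1088 and solve.
With y = 4: 4^3 = 64, so x = 1088/64 = 17.
Check: U(17, 4) = 1088.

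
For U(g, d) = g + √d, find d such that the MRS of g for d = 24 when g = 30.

MU_g = 1, MU_d = 1/(2√d).
MRS = 1 ÷ (1/(2√d)).
MRS depends only on d: 2·√d = 24 ⇒ √d = 24/2 = 12 ⇒ d = 144.

d = 144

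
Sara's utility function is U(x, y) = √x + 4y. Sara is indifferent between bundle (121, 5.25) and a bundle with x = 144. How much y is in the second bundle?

U(121, 5.25) = 32.
Set U(144, y) = 32 and solve.
With x = 144: √144 = 12, so 4y = 32 − 12 = 20 and y = 5.
Check: U(144, 5) = 32.

y = 5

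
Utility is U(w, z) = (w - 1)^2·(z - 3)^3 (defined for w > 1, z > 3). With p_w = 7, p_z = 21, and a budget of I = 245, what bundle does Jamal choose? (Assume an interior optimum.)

MU_w = 2·(w−1)·(z−3)^3, MU_z = 3·(w−1)^2·(z−3)^2.
MRS = (2/3)·(z−3)/(w−1).
Tangency: set MRS = p_w/p_z = 7/21 = 1/3.
So (2/3)·(z − 3)/(w − 1) = 1/3, i.e. (z − 3) = 0.5·(w − 1).
Rewrite the budget in excess-of-subsistence terms: 7·(w − 1) + 21·(z − 3) = 245 − 7·1 − 21·3 = 175.
Substituting, 17.5·(w − 1) = 175, so w − 1 = 10 and w* = 11.
Then z − 3 = 0.5·10 = 5, so z* = 8.

w* = 11, z* = 8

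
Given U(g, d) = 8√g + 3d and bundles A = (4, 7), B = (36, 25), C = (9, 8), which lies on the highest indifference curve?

Evaluate utility at each bundle:
U(A) = 37.000.
U(B) = 123.000.
U(C) = 48.000.
Highest utility is B, so B ≻ C ≻ A.

Bundle B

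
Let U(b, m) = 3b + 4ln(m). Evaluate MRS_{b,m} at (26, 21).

MRS = 15.75

MU_b = 3, MU_m = 4/m.
MRS = 3 ÷ (4/m).
At (26, 21): MRS = 15.75.
The indifference curve has slope −15.75 at this bundle.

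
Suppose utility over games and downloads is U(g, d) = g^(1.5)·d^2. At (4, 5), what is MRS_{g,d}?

MRS = 15/16

MU_g = 1.5·√g·d^2 and MU_d = 2·g^(1.5)·d.
MRS = MU_g/MU_d = (0.75)·d/g.
At (4, 5): MRS = 15/16.
The indifference curve has slope −15/16 at this bundle.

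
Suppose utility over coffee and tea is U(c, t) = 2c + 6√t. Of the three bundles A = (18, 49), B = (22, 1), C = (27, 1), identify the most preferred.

Bundle A

Evaluate utility at each bundle:
U(A) = 78.000.
U(B) = 50.000.
U(C) = 60.000.
Highest utility is A, so A ≻ C ≻ B.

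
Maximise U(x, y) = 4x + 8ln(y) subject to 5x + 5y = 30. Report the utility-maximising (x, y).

MU_x = 4, MU_y = 8/y.
MRS = 4 ÷ (8/y).
Tangency: set MRS = p_x/p_y = 5/5 = 1.
MRS depends only on y: 0.5·y = 1 ⇒ y* = 1/0.5 = 2.
From the budget, 5·x = 30 − 5·2 = 20, so x* = 4.

x* = 4, y* = 2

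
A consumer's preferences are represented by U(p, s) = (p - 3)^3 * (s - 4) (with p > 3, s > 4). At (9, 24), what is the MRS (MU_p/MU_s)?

MRS = 10

MU_p = 3·(p−3)^2·(s−4), MU_s = (p−3)^3.
MRS = (3/1)·(s−4)/(p−3).
At (9, 24): MRS = 10.
The indifference curve has slope −10 at this bundle.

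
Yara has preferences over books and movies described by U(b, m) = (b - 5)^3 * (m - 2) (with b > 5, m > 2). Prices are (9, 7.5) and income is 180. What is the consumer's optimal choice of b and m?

b* = 15, m* = 6

MU_b = 3·(b−5)^2·(m−2), MU_m = (b−5)^3.
MRS = (3/1)·(m−2)/(b−5).
Tangency: set MRS = p_b/p_m = 9/7.5 = 1.2.
So (3/1)·(m − 2)/(b − 5) = 1.2, i.e. (m − 2) = 0.4·(b − 5).
Rewrite the budget in excess-of-subsistence terms: 9·(b − 5) + 7.5·(m − 2) = 180 − 9·5 − 7.5·2 = 120.
Substituting, 12·(b − 5) = 120, so b − 5 = 10 and b* = 15.
Then m − 2 = 0.4·10 = 4, so m* = 6.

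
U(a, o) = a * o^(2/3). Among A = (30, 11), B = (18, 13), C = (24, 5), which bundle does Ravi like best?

Bundle A

Evaluate utility at each bundle:
U(A) = 148.383.
U(B) = 99.518.
U(C) = 70.176.
Highest utility is A, so A ≻ B ≻ C.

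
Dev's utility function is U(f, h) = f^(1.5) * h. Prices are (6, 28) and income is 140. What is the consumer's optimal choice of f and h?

f* = 14, h* = 2

MU_f = 1.5·√f·h and MU_h = f^(1.5).
MRS = MU_f/MU_h = (1.5)·h/f.
Tangency: set MRS = p_f/p_h = 6/28 = 3/14.
So (1.5)·h/f = 3/14, i.e. h = (1/7)·f.
Substitute into the budget 6·f + 28·h = 140: 10·f = 140, so f* = 14.
Then h* = (1/7)·14 = 2.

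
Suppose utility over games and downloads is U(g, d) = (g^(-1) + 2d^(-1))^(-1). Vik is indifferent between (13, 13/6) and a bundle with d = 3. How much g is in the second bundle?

U depends on (g, d) only through S = g^(-1) + 2d^(-1), so equal utility means equal S. At (13, 13/6): S = 1.
With d = 3: 2·3^(-1) = 2/3, so g^(-1) = 1 − 2/3 = 1/3.
Hence g = 1/(1/3) = 3.
Check: U(3, 3) = 1.

g = 3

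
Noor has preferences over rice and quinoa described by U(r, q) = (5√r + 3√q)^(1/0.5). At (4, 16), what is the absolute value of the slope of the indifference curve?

For CES with ρ = 0.5, MRS = (5/3)·√(q/r).
At (4, 16): MRS = 10/3.
That is, one extra unit of r is worth 10/3 units of q at the margin.

MRS = 10/3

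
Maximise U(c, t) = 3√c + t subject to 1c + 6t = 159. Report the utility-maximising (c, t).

c* = 81, t* = 13

MU_c = 3/(2√c), MU_t = 1.
MRS = 3/(2√c) ÷ 1.
Tangency: set MRS = p_c/p_t = 1/6.
MRS depends only on c: 1.5/√c = 1/6 ⇒ √c = 1.5/(1/6) = 9 ⇒ c* = 81.
From the budget, 6·t = 159 − 1·81 = 78, so t* = 13.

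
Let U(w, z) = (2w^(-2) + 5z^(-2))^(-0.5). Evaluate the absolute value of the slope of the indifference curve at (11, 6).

For CES with ρ = -2, MRS = (2/5)·(z/w)^3.
At (11, 6): MRS = 432/6655.
That is, one extra unit of w is worth 432/6655 units of z at the margin.

MRS = 432/6655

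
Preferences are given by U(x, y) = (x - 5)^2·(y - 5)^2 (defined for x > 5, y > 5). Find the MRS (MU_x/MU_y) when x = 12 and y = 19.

MRS = 2

MU_x = 2·(x−5)·(y−5)^2, MU_y = 2·(x−5)^2·(y−5).
MRS = (y−5)/(x−5).
At (12, 19): MRS = 2.
So at (12, 19) the consumer would give up 2 units of y for one more unit of x.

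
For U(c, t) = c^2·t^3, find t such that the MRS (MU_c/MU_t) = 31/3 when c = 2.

t = 31

MU_c = 2·c·t^3 and MU_t = 3·c^2·t^2.
MRS = MU_c/MU_t = (2/3)·t/c.
Substitute c = 2: MRS = t/3. Setting t/3 = 31/3 gives t = (31/3)·3 = 31.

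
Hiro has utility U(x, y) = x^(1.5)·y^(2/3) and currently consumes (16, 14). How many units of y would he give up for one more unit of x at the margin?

MU_x = 1.5·√x·y^(2/3) and MU_y = 2/3·x^(1.5)·y^(-1/3).
MRS = MU_x/MU_y = (2.25)·y/x.
At (16, 14): MRS = 63/32.
The indifference curve has slope −63/32 at this bundle.

MRS = 63/32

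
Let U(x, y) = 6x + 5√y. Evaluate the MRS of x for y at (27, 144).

MU_x = 6, MU_y = 5/(2√y).
MRS = 6 ÷ (5/(2√y)).
At (27, 144): MRS = 28.8.
So at (27, 144) the consumer would give up 28.8 units of y for one more unit of x.

MRS = 28.8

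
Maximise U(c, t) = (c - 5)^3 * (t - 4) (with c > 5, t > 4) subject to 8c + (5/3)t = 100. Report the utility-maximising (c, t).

c* = 10, t* = 12

MU_c = 3·(c−5)^2·(t−4), MU_t = (c−5)^3.
MRS = (3/1)·(t−4)/(c−5).
Tangency: set MRS = p_c/p_t = 8/(5/3) = 4.8.
So (3/1)·(t − 4)/(c − 5) = 4.8, i.e. (t − 4) = 1.6·(c − 5).
Rewrite the budget in excess-of-subsistence terms: 8·(c − 5) + (5/3)·(t − 4) = 100 − 8·5 − (5/3)·4 = 160/3.
Substituting, (32/3)·(c − 5) = 160/3, so c − 5 = 5 and c* = 10.
Then t − 4 = 1.6·5 = 8, so t* = 12.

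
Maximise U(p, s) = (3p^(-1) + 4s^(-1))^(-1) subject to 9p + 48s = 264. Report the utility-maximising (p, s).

For CES with ρ = -1, MRS = (3/4)·(s/p)^2.
Tangency: set MRS = p_p/p_s = 9/48 = 3/16.
So (s/p)^2 = 0.25; taking the square root, s/p = 0.5, i.e. s = 0.5·p.
Substitute into the budget 9·p + 48·s = 264: 33·p = 264, so p* = 8 and s* = 0.5·8 = 4.

p* = 8, s* = 4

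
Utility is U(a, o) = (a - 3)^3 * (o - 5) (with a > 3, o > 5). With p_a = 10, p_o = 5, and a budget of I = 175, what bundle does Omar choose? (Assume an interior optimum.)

a* = 12, o* = 11

MU_a = 3·(a−3)^2·(o−5), MU_o = (a−3)^3.
MRS = (3/1)·(o−5)/(a−3).
Tangency: set MRS = p_a/p_o = 10/5 = 2.
So (3/1)·(o − 5)/(a − 3) = 2, i.e. (o − 5) = (2/3)·(a − 3).
Rewrite the budget in excess-of-subsistence terms: 10·(a − 3) + 5·(o − 5) = 175 − 10·3 − 5·5 = 120.
Substituting, (40/3)·(a − 3) = 120, so a − 3 = 9 and a* = 12.
Then o − 5 = (2/3)·9 = 6, so o* = 11.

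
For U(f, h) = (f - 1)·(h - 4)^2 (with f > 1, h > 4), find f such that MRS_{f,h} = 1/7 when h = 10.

f = 22

MU_f = (h−4)^2, MU_h = 2·(f−1)·(h−4).
MRS = (1/2)·(h−4)/(f−1).
Substitute h = 10: MRS = 3/(f − 1). Setting this equal to 1/7 gives f − 1 = 3/(1/7) = 21, so f = 22.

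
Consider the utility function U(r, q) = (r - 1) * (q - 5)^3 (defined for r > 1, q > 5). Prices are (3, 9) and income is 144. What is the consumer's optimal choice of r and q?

r* = 9, q* = 13

MU_r = (q−5)^3, MU_q = 3·(r−1)·(q−5)^2.
MRS = (1/3)·(q−5)/(r−1).
Tangency: set MRS = p_r/p_q = 3/9 = 1/3.
So (1/3)·(q − 5)/(r − 1) = 1/3, i.e. (q − 5) = (r − 1).
Rewrite the budget in excess-of-subsistence terms: 3·(r − 1) + 9·(q − 5) = 144 − 3·1 − 9·5 = 96.
Substituting, 12·(r − 1) = 96, so r − 1 = 8 and r* = 9.
Then q − 5 = 8, so q* = 13.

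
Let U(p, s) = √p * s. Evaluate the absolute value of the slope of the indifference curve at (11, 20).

MRS = 10/11

MU_p = 0.5·p^(-0.5)·s and MU_s = √p.
MRS = MU_p/MU_s = (0.5)·s/p.
At (11, 20): MRS = 10/11.
The indifference curve has slope −10/11 at this bundle.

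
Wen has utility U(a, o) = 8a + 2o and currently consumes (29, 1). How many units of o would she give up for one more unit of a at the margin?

MRS = 4

MU_a = 8, MU_o = 2, so MRS = 8/2 = 4 at every bundle.
At (29, 1): MRS = 4.
The indifference curve has slope −4 at this bundle.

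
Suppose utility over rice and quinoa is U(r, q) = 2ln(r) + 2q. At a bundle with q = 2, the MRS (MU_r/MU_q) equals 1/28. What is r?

r = 28

MU_r = 2/r, MU_q = 2.
MRS = 2/r ÷ 2.
MRS depends only on r: 1/r = 1/28 ⇒ r = 1/(1/28) = 28.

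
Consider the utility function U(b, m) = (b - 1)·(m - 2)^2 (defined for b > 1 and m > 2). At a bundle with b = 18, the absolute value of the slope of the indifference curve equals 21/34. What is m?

MU_b = (m−2)^2, MU_m = 2·(b−1)·(m−2).
MRS = (1/2)·(m−2)/(b−1).
Substitute b = 18: MRS = (m − 2)/34. Setting this equal to 21/34 gives m − 2 = (21/34)·34 = 21, so m = 23.

m = 23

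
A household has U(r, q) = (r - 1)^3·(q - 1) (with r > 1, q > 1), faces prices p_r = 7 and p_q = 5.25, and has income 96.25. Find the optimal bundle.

r* = 10, q* = 5

MU_r = 3·(r−1)^2·(q−1), MU_q = (r−1)^3.
MRS = (3/1)·(q−1)/(r−1).
Tangency: set MRS = p_r/p_q = 7/5.25 = 4/3.
So (3/1)·(q − 1)/(r − 1) = 4/3, i.e. (q − 1) = (4/9)·(r − 1).
Rewrite the budget in excess-of-subsistence terms: 7·(r − 1) + 5.25·(q − 1) = 96.25 − 7·1 − 5.25·1 = 84.
Substituting, (28/3)·(r − 1) = 84, so r − 1 = 9 and r* = 10.
Then q − 1 = (4/9)·9 = 4, so q* = 5.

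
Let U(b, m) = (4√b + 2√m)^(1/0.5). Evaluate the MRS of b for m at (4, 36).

For CES with ρ = 0.5, MRS = (4/2)·√(m/b).
At (4, 36): MRS = 6.
The indifference curve has slope −6 at this bundle.

MRS = 6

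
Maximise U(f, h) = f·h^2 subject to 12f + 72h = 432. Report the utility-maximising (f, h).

MU_f = h^2 and MU_h = 2·f·h.
MRS = MU_f/MU_h = (1/2)·h/f.
Tangency: set MRS = p_f/p_h = 12/72 = 1/6.
So (1/2)·h/f = 1/6, i.e. h = (1/3)·f.
Substitute into the budget 12·f + 72·h = 432: 36·f = 432, so f* = 12.
Then h* = (1/3)·12 = 4.

f* = 12, h* = 4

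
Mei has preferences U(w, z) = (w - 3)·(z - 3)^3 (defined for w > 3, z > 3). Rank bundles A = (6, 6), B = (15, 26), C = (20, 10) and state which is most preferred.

Evaluate utility at each bundle:
U(A) = 81.
U(B) = 146004.
U(C) = 5831.
Highest utility is B, so B ≻ C ≻ A.

Bundle B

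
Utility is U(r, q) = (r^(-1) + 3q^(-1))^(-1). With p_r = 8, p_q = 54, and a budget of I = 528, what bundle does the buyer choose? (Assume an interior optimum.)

r* = 12, q* = 8

For CES with ρ = -1, MRS = (1/3)·(q/r)^2.
Tangency: set MRS = p_r/p_q = 8/54 = 4/27.
So (q/r)^2 = 4/9; taking the square root, q/r = 2/3, i.e. q = (2/3)·r.
Substitute into the budget 8·r + 54·q = 528: 44·r = 528, so r* = 12 and q* = (2/3)·12 = 8.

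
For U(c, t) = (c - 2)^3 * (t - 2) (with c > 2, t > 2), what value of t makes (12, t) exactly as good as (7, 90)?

t = 13

U(7, 90) = 11000.
Set U(12, t) = 11000 and solve.
With c = 12: (12 − 2)^3 = 1000, so (t − 2) = 11000/1000 = 11.
So t = 2 + 11 = 13.
Check: U(12, 13) = 11000.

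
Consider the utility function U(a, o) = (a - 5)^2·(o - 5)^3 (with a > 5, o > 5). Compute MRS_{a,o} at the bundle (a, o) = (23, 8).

MU_a = 2·(a−5)·(o−5)^3, MU_o = 3·(a−5)^2·(o−5)^2.
MRS = (2/3)·(o−5)/(a−5).
At (23, 8): MRS = 1/9.
The indifference curve has slope −1/9 at this bundle.

MRS = 1/9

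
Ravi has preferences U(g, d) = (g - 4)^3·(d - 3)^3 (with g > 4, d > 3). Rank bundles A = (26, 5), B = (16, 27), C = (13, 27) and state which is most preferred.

Evaluate utility at each bundle:
U(A) = 85184.
U(B) = 23887872.
U(C) = 10077696.
Highest utility is B, so B ≻ C ≻ A.

Bundle B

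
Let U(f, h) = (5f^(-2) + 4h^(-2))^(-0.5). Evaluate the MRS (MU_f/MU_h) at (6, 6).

MRS = 1.25

For CES with ρ = -2, MRS = (5/4)·(h/f)^3.
At (6, 6): MRS = 1.25.
So at (6, 6) the consumer would give up 1.25 units of h for one more unit of f.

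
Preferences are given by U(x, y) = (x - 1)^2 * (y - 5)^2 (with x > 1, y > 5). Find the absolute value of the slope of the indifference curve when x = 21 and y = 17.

MRS = 0.6

MU_x = 2·(x−1)·(y−5)^2, MU_y = 2·(x−1)^2·(y−5).
MRS = (y−5)/(x−1).
At (21, 17): MRS = 0.6.
So at (21, 17) the consumer would give up 0.6 units of y for one more unit of x.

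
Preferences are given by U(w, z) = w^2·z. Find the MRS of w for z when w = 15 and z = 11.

MU_w = 2·w·z and MU_z = w^2.
MRS = MU_w/MU_z = (2/1)·z/w.
At (15, 11): MRS = 22/15.
So at (15, 11) the consumer would give up 22/15 units of z for one more unit of w.

MRS = 22/15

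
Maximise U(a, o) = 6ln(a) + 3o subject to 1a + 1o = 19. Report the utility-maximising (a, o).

MU_a = 6/a, MU_o = 3.
MRS = 6/a ÷ 3.
Tangency: set MRS = p_a/p_o = 1/1 = 1.
MRS depends only on a: 2/a = 1 ⇒ a* = 2/1 = 2.
From the budget, 1·o = 19 − 1·2 = 17, so o* = 17.

a* = 2, o* = 17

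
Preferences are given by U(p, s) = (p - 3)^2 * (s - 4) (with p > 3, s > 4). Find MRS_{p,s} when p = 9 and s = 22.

MU_p = 2·(p−3)·(s−4), MU_s = (p−3)^2.
MRS = (2/1)·(s−4)/(p−3).
At (9, 22): MRS = 6.
The indifference curve has slope −6 at this bundle.

MRS = 6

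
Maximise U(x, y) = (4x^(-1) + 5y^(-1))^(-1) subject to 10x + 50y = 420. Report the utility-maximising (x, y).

x* = 12, y* = 6

For CES with ρ = -1, MRS = (4/5)·(y/x)^2.
Tangency: set MRS = p_x/p_y = 10/50 = 0.2.
So (y/x)^2 = 0.25; taking the square root, y/x = 0.5, i.e. y = 0.5·x.
Substitute into the budget 10·x + 50·y = 420: 35·x = 420, so x* = 12 and y* = 0.5·12 = 6.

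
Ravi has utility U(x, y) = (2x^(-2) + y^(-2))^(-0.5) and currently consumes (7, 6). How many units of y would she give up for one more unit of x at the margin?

MRS = 432/343

For CES with ρ = -2, MRS = (2/1)·(y/x)^3.
At (7, 6): MRS = 432/343.
So at (7, 6) the consumer would give up 432/343 units of y for one more unit of x.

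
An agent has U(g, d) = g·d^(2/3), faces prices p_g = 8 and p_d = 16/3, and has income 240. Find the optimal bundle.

g* = 18, d* = 18

MU_g = d^(2/3) and MU_d = 2/3·g·d^(-1/3).
MRS = MU_g/MU_d = (1.5)·d/g.
Tangency: set MRS = p_g/p_d = 8/(16/3) = 1.5.
So (1.5)·d/g = 1.5, i.e. d = g.
Substitute into the budget 8·g + (16/3)·d = 240: (40/3)·g = 240, so g* = 18.
Then d* = 18.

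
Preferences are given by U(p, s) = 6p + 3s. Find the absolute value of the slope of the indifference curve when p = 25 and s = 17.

MU_p = 6, MU_s = 3, so MRS = 6/3 = 2 at every bundle.
At (25, 17): MRS = 2.
That is, one extra unit of p is worth 2 units of s at the margin.

MRS = 2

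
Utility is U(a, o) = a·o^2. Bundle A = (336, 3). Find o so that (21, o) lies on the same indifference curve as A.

o = 12

U(336, 3) = 3024.
Set U(21, o) = 3024 and solve.
With a = 21: o^2 = 3024/21 = 144; taking the square root, o = 12.
Check: U(21, 12) = 3024.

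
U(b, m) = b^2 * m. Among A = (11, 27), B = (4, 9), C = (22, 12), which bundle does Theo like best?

Evaluate utility at each bundle:
U(A) = 3267.
U(B) = 144.
U(C) = 5808.
Highest utility is C, so C ≻ A ≻ B.

Bundle C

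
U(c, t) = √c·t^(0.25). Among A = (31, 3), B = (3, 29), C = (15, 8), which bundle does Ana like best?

Evaluate utility at each bundle:
U(A) = 7.328.
U(B) = 4.019.
U(C) = 6.514.
Highest utility is A, so A ≻ C ≻ B.

Bundle A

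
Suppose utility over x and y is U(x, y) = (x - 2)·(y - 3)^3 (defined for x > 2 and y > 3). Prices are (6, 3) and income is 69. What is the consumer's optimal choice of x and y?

x* = 4, y* = 15

MU_x = (y−3)^3, MU_y = 3·(x−2)·(y−3)^2.
MRS = (1/3)·(y−3)/(x−2).
Tangency: set MRS = p_x/p_y = 6/3 = 2.
So (1/3)·(y − 3)/(x − 2) = 2, i.e. (y − 3) = 6·(x − 2).
Rewrite the budget in excess-of-subsistence terms: 6·(x − 2) + 3·(y − 3) = 69 − 6·2 − 3·3 = 48.
Substituting, 24·(x − 2) = 48, so x − 2 = 2 and x* = 4.
Then y − 3 = 6·2 = 12, so y* = 15.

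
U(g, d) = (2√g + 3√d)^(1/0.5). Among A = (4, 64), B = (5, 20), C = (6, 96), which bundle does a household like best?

Evaluate utility at each bundle:
U(A) = 784.000.
U(B) = 320.000.
U(C) = 1176.000.
Highest utility is C, so C ≻ A ≻ B.

Bundle C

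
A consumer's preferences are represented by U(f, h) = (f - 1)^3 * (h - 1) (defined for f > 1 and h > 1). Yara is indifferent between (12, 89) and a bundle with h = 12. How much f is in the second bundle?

f = 23

U(12, 89) = 117128.
Set U(f, 12) = 117128 and solve.
With h = 12: (12 − 1) = 11, so (f − 1)^3 = 117128/11 = 10648.
Taking the cube root (with f > 1): f − 1 = 22, so f = 23.
Check: U(23, 12) = 117128.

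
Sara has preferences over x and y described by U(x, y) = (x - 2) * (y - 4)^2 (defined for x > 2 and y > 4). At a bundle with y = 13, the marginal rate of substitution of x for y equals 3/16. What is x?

MU_x = (y−4)^2, MU_y = 2·(x−2)·(y−4).
MRS = (1/2)·(y−4)/(x−2).
Substitute y = 13: MRS = 4.5/(x − 2). Setting this equal to 3/16 gives x − 2 = 4.5/(3/16) = 24, so x = 26.

x = 26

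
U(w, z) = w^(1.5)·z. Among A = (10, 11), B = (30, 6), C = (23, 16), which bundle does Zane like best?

Bundle C

Evaluate utility at each bundle:
U(A) = 347.851.
U(B) = 985.901.
U(C) = 1764.866.
Highest utility is C, so C ≻ B ≻ A.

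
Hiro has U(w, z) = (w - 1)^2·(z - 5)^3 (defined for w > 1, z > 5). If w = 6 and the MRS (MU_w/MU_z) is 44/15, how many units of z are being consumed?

z = 27

MU_w = 2·(w−1)·(z−5)^3, MU_z = 3·(w−1)^2·(z−5)^2.
MRS = (2/3)·(z−5)/(w−1).
Substitute w = 6: MRS = (z − 5)/7.5. Setting this equal to 44/15 gives z − 5 = (44/15)·7.5 = 22, so z = 27.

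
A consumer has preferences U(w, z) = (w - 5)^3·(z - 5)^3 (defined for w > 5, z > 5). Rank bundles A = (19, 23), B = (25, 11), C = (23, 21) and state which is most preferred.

Evaluate utility at each bundle:
U(A) = 16003008.
U(B) = 1728000.
U(C) = 23887872.
Highest utility is C, so C ≻ A ≻ B.

Bundle C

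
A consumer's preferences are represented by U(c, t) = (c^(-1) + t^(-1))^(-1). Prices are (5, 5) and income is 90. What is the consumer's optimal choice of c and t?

c* = 9, t* = 9

For CES with ρ = -1, MRS = (t/c)^2.
Tangency: set MRS = p_c/p_t = 5/5 = 1.
So (t/c)^2 = 1; taking the square root, t/c = 1, i.e. t = c.
Substitute into the budget 5·c + 5·t = 90: 10·c = 90, so c* = 9 and t* = 9.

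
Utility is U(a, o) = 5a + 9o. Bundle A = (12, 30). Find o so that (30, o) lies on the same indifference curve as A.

o = 20

U(12, 30) = 330.
Set U(30, o) = 330 and solve.
5·30 + 9o = 330 ⇒ 9o = 180 ⇒ o = 20.
Check: U(30, 20) = 330.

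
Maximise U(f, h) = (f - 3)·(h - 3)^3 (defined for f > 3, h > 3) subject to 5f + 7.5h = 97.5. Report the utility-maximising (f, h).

f* = 6, h* = 9

MU_f = (h−3)^3, MU_h = 3·(f−3)·(h−3)^2.
MRS = (1/3)·(h−3)/(f−3).
Tangency: set MRS = p_f/p_h = 5/7.5 = 2/3.
So (1/3)·(h − 3)/(f − 3) = 2/3, i.e. (h − 3) = 2·(f − 3).
Rewrite the budget in excess-of-subsistence terms: 5·(f − 3) + 7.5·(h − 3) = 97.5 − 5·3 − 7.5·3 = 60.
Substituting, 20·(f − 3) = 60, so f − 3 = 3 and f* = 6.
Then h − 3 = 2·3 = 6, so h* = 9.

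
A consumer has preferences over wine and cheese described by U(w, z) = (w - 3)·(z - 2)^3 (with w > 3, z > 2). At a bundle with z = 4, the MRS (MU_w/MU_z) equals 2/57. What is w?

MU_w = (z−2)^3, MU_z = 3·(w−3)·(z−2)^2.
MRS = (1/3)·(z−2)/(w−3).
Substitute z = 4: MRS = (2/3)/(w − 3). Setting this equal to 2/57 gives w − 3 = (2/3)/(2/57) = 19, so w = 22.

w = 22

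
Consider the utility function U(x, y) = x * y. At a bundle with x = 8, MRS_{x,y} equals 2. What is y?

y = 16

MU_x = y and MU_y = x.
MRS = MU_x/MU_y = y/x.
Substitute x = 8: MRS = y/8. Setting y/8 = 2 gives y = 2·8 = 16.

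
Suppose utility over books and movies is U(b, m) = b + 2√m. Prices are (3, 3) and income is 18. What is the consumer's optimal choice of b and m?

MU_b = 1, MU_m = 2/(2√m).
MRS = 1 ÷ (2/(2√m)).
Tangency: set MRS = p_b/p_m = 3/3 = 1.
MRS depends only on m: √m = 1 ⇒ √m = 1 ⇒ m* = 1.
From the budget, 3·b = 18 − 3·1 = 15, so b* = 5.

b* = 5, m* = 1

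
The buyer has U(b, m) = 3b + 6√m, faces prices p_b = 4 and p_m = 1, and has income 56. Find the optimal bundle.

MU_b = 3, MU_m = 6/(2√m).
MRS = 3 ÷ (6/(2√m)).
Tangency: set MRS = p_b/p_m = 4/1 = 4.
MRS depends only on m: √m = 4 ⇒ √m = 4 ⇒ m* = 16.
From the budget, 4·b = 56 − 1·16 = 40, so b* = 10.

b* = 10, m* = 16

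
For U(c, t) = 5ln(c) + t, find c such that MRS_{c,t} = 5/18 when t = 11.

MU_c = 5/c, MU_t = 1.
MRS = 5/c ÷ 1.
MRS depends only on c: 5/c = 5/18 ⇒ c = 5/(5/18) = 18.

c = 18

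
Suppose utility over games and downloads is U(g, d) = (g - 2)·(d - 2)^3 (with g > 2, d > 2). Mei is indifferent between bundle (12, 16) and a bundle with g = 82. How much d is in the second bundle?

d = 9

U(12, 16) = 27440.
Set U(82, d) = 27440 and solve.
With g = 82: (82 − 2) = 80, so (d − 2)^3 = 27440/80 = 343.
Taking the cube root (with d > 2): d − 2 = 7, so d = 9.
Check: U(82, 9) = 27440.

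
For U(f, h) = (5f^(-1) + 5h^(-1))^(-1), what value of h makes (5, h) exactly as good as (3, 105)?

U depends on (f, h) only through S = 5f^(-1) + 5h^(-1), so equal utility means equal S. At (3, 105): S = 12/7.
With f = 5: 5·5^(-1) = 1, so 5h^(-1) = 12/7 − 1 = 5/7, i.e. h^(-1) = 1/7.
Hence h = 1/(1/7) = 7.
Check: U(5, 7) = 0.5833.

h = 7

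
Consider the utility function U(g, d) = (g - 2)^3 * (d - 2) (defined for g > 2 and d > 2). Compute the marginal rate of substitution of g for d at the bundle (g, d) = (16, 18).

MU_g = 3·(g−2)^2·(d−2), MU_d = (g−2)^3.
MRS = (3/1)·(d−2)/(g−2).
At (16, 18): MRS = 24/7.
So at (16, 18) the consumer would give up 24/7 units of d for one more unit of g.

MRS = 24/7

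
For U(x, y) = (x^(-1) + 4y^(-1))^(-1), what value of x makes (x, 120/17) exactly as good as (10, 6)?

U depends on (x, y) only through S = x^(-1) + 4y^(-1), so equal utility means equal S. At (10, 6): S = 23/30.
With y = 120/17: 4·(120/17)^(-1) = 17/30, so x^(-1) = 23/30 − 17/30 = 0.2.
Hence x = 1/0.2 = 5.
Check: U(5, 120/17) = 1.3043.

x = 5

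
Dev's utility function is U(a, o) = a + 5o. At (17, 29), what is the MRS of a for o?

MRS = 0.2

MU_a = 1, MU_o = 5, so MRS = 1/5 = 0.2 at every bundle.
At (17, 29): MRS = 0.2.
So at (17, 29) the consumer would give up 0.2 units of o for one more unit of a.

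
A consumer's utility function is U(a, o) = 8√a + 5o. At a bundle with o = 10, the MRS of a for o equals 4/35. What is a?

a = 49

MU_a = 8/(2√a), MU_o = 5.
MRS = 8/(2√a) ÷ 5.
MRS depends only on a: 0.8/√a = 4/35 ⇒ √a = 0.8/(4/35) = 7 ⇒ a = 49.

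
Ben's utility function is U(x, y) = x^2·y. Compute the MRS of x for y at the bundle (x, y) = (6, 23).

MU_x = 2·x·y and MU_y = x^2.
MRS = MU_x/MU_y = (2/1)·y/x.
At (6, 23): MRS = 23/3.
That is, one extra unit of x is worth 23/3 units of y at the margin.

MRS = 23/3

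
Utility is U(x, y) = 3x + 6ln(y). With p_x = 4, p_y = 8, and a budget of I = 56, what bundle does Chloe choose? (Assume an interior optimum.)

MU_x = 3, MU_y = 6/y.
MRS = 3 ÷ (6/y).
Tangency: set MRS = p_x/p_y = 4/8 = 0.5.
MRS depends only on y: 0.5·y = 0.5 ⇒ y* = 0.5/0.5 = 1.
From the budget, 4·x = 56 − 8·1 = 48, so x* = 12.

x* = 12, y* = 1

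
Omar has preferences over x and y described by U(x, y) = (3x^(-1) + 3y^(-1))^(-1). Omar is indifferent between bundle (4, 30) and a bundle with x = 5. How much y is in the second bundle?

y = 12

U depends on (x, y) only through S = 3x^(-1) + 3y^(-1), so equal utility means equal S. At (4, 30): S = 0.85.
With x = 5: 3·5^(-1) = 0.6, so 3y^(-1) = 0.85 − 0.6 = 0.25, i.e. y^(-1) = 1/12.
Hence y = 1/(1/12) = 12.
Check: U(5, 12) = 1.1765.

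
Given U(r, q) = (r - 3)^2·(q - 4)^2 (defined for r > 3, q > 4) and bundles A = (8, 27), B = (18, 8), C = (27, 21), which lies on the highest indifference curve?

Bundle C

Evaluate utility at each bundle:
U(A) = 13225.
U(B) = 3600.
U(C) = 166464.
Highest utility is C, so C ≻ A ≻ B.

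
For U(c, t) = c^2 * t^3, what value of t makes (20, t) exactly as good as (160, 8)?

t = 32

U(160, 8) = 13107200.
Set U(20, t) = 13107200 and solve.
With c = 20: 20^2 = 400, so t^3 = 13107200/400 = 32768; taking the cube root, t = 32.
Check: U(20, 32) = 13107200.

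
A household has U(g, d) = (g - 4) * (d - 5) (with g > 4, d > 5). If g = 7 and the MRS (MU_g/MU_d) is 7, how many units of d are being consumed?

MU_g = (d−5), MU_d = (g−4).
MRS = (d−5)/(g−4).
Substitute g = 7: MRS = (d − 5)/3. Setting this equal to 7 gives d − 5 = 7·3 = 21, so d = 26.

d = 26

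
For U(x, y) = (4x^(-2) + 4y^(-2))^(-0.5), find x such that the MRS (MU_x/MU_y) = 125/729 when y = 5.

x = 9

For CES with ρ = -2, MRS = (y/x)^3.
Setting (5/x)^3 = 125/729 gives 5/x = 5/9 and x = 9.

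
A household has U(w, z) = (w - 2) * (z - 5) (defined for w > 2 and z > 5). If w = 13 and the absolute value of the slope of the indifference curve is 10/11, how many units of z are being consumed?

MU_w = (z−5), MU_z = (w−2).
MRS = (z−5)/(w−2).
Substitute w = 13: MRS = (z − 5)/11. Setting this equal to 10/11 gives z − 5 = (10/11)·11 = 10, so z = 15.

z = 15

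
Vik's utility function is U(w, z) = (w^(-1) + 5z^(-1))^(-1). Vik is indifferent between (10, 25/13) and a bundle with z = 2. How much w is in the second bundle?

w = 5

U depends on (w, z) only through S = w^(-1) + 5z^(-1), so equal utility means equal S. At (10, 25/13): S = 2.7.
With z = 2: 5·2^(-1) = 2.5, so w^(-1) = 2.7 − 2.5 = 0.2.
Hence w = 1/0.2 = 5.
Check: U(5, 2) = 0.3704.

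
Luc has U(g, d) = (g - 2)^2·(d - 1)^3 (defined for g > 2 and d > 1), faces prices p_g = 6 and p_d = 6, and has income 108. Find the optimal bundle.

g* = 8, d* = 10

MU_g = 2·(g−2)·(d−1)^3, MU_d = 3·(g−2)^2·(d−1)^2.
MRS = (2/3)·(d−1)/(g−2).
Tangency: set MRS = p_g/p_d = 6/6 = 1.
So (2/3)·(d − 1)/(g − 2) = 1, i.e. (d − 1) = 1.5·(g − 2).
Rewrite the budget in excess-of-subsistence terms: 6·(g − 2) + 6·(d − 1) = 108 − 6·2 − 6·1 = 90.
Substituting, 15·(g − 2) = 90, so g − 2 = 6 and g* = 8.
Then d − 1 = 1.5·6 = 9, so d* = 10.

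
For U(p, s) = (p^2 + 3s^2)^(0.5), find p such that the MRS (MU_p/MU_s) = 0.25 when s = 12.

For CES with ρ = 2, MRS = (1/3)·(s/p)^(-1).
Setting (1/3)·(12/p)^(-1) = 0.25 gives (12/p)^(-1) = 0.75, so 12/p = 4/3 and p = 9.

p = 9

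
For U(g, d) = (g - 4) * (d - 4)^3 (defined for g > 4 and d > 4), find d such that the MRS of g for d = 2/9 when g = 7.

MU_g = (d−4)^3, MU_d = 3·(g−4)·(d−4)^2.
MRS = (1/3)·(d−4)/(g−4).
Substitute g = 7: MRS = (d − 4)/9. Setting this equal to 2/9 gives d − 4 = (2/9)·9 = 2, so d = 6.

d = 6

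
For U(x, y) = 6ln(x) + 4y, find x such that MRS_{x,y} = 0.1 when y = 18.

MU_x = 6/x, MU_y = 4.
MRS = 6/x ÷ 4.
MRS depends only on x: 1.5/x = 0.1 ⇒ x = 1.5/0.1 = 15.

x = 15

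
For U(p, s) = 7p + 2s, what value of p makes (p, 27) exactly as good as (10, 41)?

U(10, 41) = 152.
Set U(p, 27) = 152 and solve.
7p + 2·27 = 152 ⇒ 7p = 98 ⇒ p = 14.
Check: U(14, 27) = 152.

p = 14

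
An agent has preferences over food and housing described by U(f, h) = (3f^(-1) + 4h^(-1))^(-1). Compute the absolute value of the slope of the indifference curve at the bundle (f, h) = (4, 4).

MRS = 0.75

For CES with ρ = -1, MRS = (3/4)·(h/f)^2.
At (4, 4): MRS = 0.75.
The indifference curve has slope −0.75 at this bundle.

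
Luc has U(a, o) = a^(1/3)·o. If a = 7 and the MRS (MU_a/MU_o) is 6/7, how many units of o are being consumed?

o = 18

MU_a = 1/3·a^(-2/3)·o and MU_o = a^(1/3).
MRS = MU_a/MU_o = (1/3)·o/a.
Substitute a = 7: MRS = o/21. Setting o/21 = 6/7 gives o = (6/7)·21 = 18.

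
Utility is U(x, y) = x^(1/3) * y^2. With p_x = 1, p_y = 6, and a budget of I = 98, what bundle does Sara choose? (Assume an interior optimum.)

MU_x = 1/3·x^(-2/3)·y^2 and MU_y = 2·x^(1/3)·y.
MRS = MU_x/MU_y = (1/6)·y/x.
Tangency: set MRS = p_x/p_y = 1/6.
So (1/6)·y/x = 1/6, i.e. y = x.
Substitute into the budget 1·x + 6·y = 98: 7·x = 98, so x* = 14.
Then y* = 14.

x* = 14, y* = 14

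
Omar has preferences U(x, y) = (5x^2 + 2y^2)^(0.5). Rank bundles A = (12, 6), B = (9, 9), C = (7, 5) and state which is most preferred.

Bundle A

Evaluate utility at each bundle:
U(A) = 28.142.
U(B) = 23.812.
U(C) = 17.176.
Highest utility is A, so A ≻ B ≻ C.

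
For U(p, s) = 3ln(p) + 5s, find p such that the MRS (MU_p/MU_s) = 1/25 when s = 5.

p = 15

MU_p = 3/p, MU_s = 5.
MRS = 3/p ÷ 5.
MRS depends only on p: 0.6/p = 1/25 ⇒ p = 0.6/(1/25) = 15.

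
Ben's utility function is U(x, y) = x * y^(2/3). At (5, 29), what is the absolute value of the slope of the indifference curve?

MRS = 8.7

MU_x = y^(2/3) and MU_y = 2/3·x·y^(-1/3).
MRS = MU_x/MU_y = (1.5)·y/x.
At (5, 29): MRS = 8.7.
The indifference curve has slope −8.7 at this bundle.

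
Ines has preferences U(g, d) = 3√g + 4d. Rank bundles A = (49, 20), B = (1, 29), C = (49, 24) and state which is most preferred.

Evaluate utility at each bundle:
U(A) = 101.000.
U(B) = 119.000.
U(C) = 117.000.
Highest utility is B, so B ≻ C ≻ A.

Bundle B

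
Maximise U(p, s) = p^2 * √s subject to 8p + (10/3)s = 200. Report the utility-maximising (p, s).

p* = 20, s* = 12

MU_p = 2·p·√s and MU_s = 0.5·p^2·s^(-0.5).
MRS = MU_p/MU_s = (4)·s/p.
Tangency: set MRS = p_p/p_s = 8/(10/3) = 2.4.
So (4)·s/p = 2.4, i.e. s = 0.6·p.
Substitute into the budget 8·p + (10/3)·s = 200: 10·p = 200, so p* = 20.
Then s* = 0.6·20 = 12.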